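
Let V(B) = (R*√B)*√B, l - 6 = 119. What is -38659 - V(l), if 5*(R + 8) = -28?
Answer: -36959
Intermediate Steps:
R = -68/5 (R = -8 + (⅕)*(-28) = -8 - 28/5 = -68/5 ≈ -13.600)
l = 125 (l = 6 + 119 = 125)
V(B) = -68*B/5 (V(B) = (-68*√B/5)*√B = -68*B/5)
-38659 - V(l) = -38659 - (-68)*125/5 = -38659 - 1*(-1700) = -38659 + 1700 = -36959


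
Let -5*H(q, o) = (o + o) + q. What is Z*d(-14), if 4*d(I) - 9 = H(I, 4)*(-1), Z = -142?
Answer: -2769/10 ≈ -276.90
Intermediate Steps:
H(q, o) = -2*o/5 - q/5 (H(q, o) = -((o + o) + q)/5 = -(2*o + q)/5 = -(q + 2*o)/5 = -2*o/5 - q/5)
d(I) = 53/20 + I/20 (d(I) = 9/4 + ((-⅖*4 - I/5)*(-1))/4 = 9/4 + ((-8/5 - I/5)*(-1))/4 = 9/4 + (8/5 + I/5)/4 = 9/4 + (⅖ + I/20) = 53/20 + I/20)
Z*d(-14) = -142*(53/20 + (1/20)*(-14)) = -142*(53/20 - 7/10) = -142*39/20 = -2769/10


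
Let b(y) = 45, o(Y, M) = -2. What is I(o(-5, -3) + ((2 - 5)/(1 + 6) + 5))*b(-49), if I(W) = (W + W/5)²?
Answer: 104976/245 ≈ 428.47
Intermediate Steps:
I(W) = 36*W²/25 (I(W) = (W + W*(⅕))² = (W + W/5)² = (6*W/5)² = 36*W²/25)
I(o(-5, -3) + ((2 - 5)/(1 + 6) + 5))*b(-49) = (36*(-2 + ((2 - 5)/(1 + 6) + 5))²/25)*45 = (36*(-2 + (-3/7 + 5))²/25)*45 = (36*(-2 + 32/7)²/25)*45 = (36*(18/7)²/25)*45 = ((36/25)*(324/49))*45 = (11664/1225)*45 = 104976/245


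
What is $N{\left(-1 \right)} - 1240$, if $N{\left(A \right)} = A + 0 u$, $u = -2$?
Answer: $-1241$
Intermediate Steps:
$N{\left(A \right)} = A$ ($N{\left(A \right)} = A + 0 \left(-2\right) = A + 0 = A$)
$N{\left(-1 \right)} - 1240 = -1 - 1240 = -1241$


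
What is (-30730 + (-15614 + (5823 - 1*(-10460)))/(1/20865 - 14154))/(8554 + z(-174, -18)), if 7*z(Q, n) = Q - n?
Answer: -63527073198785/17637292687898 ≈ -3.6019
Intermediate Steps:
z(Q, n) = -n/7 + Q/7 (z(Q, n) = (Q - n)/7 = -n/7 + Q/7)
(-30730 + (-15614 + (5823 - 1*(-10460)))/(1/20865 - 14154))/(8554 + z(-174, -18)) = (-30730 + (-15614 + (5823 - 1*(-10460)))/(1/20865 - 14154))/(8554 + (-⅐*(-18) + (⅐)*(-174))) = (-30730 + (-15614 + (5823 + 10460))/(1/20865 - 14154))/(8554 + (18/7 - 174/7)) = (-30730 + (-15614 + 16283)/(-295323209/20865))/(8554 - 156/7) = (-30730 + 669*(-20865/295323209))/(59722/7) = (-30730 - 13958685/295323209)*(7/59722) = -9075296171255/295323209*7/59722 = -63527073198785/17637292687898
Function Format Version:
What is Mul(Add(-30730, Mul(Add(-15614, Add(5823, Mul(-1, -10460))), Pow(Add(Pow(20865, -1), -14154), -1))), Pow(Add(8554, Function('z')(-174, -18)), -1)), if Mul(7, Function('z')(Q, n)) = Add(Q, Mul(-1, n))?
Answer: Rational(-63527073198785, 17637292687898) ≈ -3.6019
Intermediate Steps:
Function('z')(Q, n) = Add(Mul(Rational(-1, 7), n), Mul(Rational(1, 7), Q)) (Function('z')(Q, n) = Mul(Rational(1, 7), Add(Q, Mul(-1, n))) = Add(Mul(Rational(-1, 7), n), Mul(Rational(1, 7), Q)))
Mul(Add(-30730, Mul(Add(-15614, Add(5823, Mul(-1, -10460))), Pow(Add(Pow(20865, -1), -14154), -1))), Pow(Add(8554, Function('z')(-174, -18)), -1)) = Mul(Add(-30730, Mul(Add(-15614, Add(5823, Mul(-1, -10460))), Pow(Add(Pow(20865, -1), -14154), -1))), Pow(Add(8554, Add(Mul(Rational(-1, 7), -18), Mul(Rational(1, 7), -174))), -1)) = Mul(Add(-30730, Mul(Add(-15614, Add(5823, 10460)), Pow(Add(Rational(1, 20865), -14154), -1))), Pow(Add(8554, Add(Rational(18, 7), Rational(-174, 7))), -1)) = Mul(Add(-30730, Mul(Add(-15614, 16283), Pow(Rational(-295323209, 20865), -1))), Pow(Add(8554, Rational(-156, 7)), -1)) = Mul(Add(-30730, Mul(669, Rational(-20865, 295323209))), Pow(Rational(59722, 7), -1)) = Mul(Add(-30730, Rational(-13958685, 295323209)), Rational(7, 59722)) = Mul(Rational(-9075296171255, 295323209), Rational(7, 59722)) = Rational(-63527073198785, 17637292687898)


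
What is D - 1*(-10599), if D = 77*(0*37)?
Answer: 10599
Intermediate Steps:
D = 0 (D = 77*0 = 0)
D - 1*(-10599) = 0 - 1*(-10599) = 0 + 10599 = 10599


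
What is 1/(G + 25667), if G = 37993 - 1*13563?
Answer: 1/50097 ≈ 1.9961e-5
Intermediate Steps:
G = 24430 (G = 37993 - 13563 = 24430)
1/(G + 25667) = 1/(24430 + 25667) = 1/50097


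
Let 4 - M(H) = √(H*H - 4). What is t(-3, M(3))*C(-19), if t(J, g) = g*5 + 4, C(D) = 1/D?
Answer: -24/19 + 5*√5/19 ≈ -0.67472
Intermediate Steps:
M(H) = 4 - √(-4 + H²) (M(H) = 4 - √(H*H - 4) = 4 - √(H² - 4) = 4 - √(-4 + H²))
t(J, g) = 4 + 5*g (t(J, g) = 5*g + 4 = 4 + 5*g)
t(-3, M(3))*C(-19) = (4 + 5*(4 - √(-4 + 3²)))/(-19) = (4 + 5*(4 - √(-4 + 9)))*(-1/19) = (4 + 5*(4 - √5))*(-1/19) = (4 + (20 - 5*√5))*(-1/19) = (24 - 5*√5)*(-1/19) = -24/19 + 5*√5/19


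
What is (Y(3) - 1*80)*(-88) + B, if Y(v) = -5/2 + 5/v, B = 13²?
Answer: 21847/3 ≈ 7282.3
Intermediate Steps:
B = 169
Y(v) = -5/2 + 5/v (Y(v) = -5*½ + 5/v = -5/2 + 5/v)
(Y(3) - 1*80)*(-88) + B = ((-5/2 + 5/3) - 1*80)*(-88) + 169 = ((-5/2 + 5*(⅓)) - 80)*(-88) + 169 = ((-5/2 + 5/3) - 80)*(-88) + 169 = (-⅚ - 80)*(-88) + 169 = -485/6*(-88) + 169 = 21340/3 + 169 = 21847/3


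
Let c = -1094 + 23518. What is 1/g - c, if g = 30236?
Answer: -678012063/30236 ≈ -22424.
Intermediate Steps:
c = 22424
1/g - c = 1/30236 - 1*22424 = 1/30236 - 22424 = -678012063/30236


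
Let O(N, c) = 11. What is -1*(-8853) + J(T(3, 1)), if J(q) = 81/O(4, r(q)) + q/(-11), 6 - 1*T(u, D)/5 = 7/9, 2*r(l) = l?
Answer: 876941/99 ≈ 8858.0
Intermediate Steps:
r(l) = l/2
T(u, D) = 235/9 (T(u, D) = 30 - 35/9 = 235/9)
J(q) = 81/11 - q/11 (J(q) = 81/11 + q/(-11) = 81*(1/11) + q*(-1/11) = 81/11 - q/11)
-1*(-8853) + J(T(3, 1)) = -1*(-8853) + (81/11 - 1/11*235/9) = 8853 + (81/11 - 235/99) = 8853 + 494/99 = 876941/99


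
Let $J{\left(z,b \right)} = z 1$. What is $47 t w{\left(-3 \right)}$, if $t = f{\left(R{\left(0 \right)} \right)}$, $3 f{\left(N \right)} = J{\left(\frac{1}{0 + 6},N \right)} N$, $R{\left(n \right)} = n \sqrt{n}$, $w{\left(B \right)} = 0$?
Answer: $0$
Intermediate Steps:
$R{\left(n \right)} = n^{\frac{3}{2}}$
$J{\left(z,b \right)} = z$
$f{\left(N \right)} = \frac{N}{18}$ ($f{\left(N \right)} = \frac{\frac{1}{0 + 6} N}{3} = \frac{\frac{1}{6} N}{3} = \frac{N}{18}$)
$t = 0$ ($t = \frac{0^{\frac{3}{2}}}{18} = \frac{1}{18} \cdot 0 = 0$)
$47 t w{\left(-3 \right)} = 47 \cdot 0 \cdot 0 = 0 \cdot 0 = 0$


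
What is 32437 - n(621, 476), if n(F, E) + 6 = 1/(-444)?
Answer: 14404693/444 ≈ 32443.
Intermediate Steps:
n(F, E) = -2665/444 (n(F, E) = -6 + 1/(-444) = -6 - 1/444 = -2665/444)
32437 - n(621, 476) = 32437 - 1*(-2665/444) = 32437 + 2665/444 = 14404693/444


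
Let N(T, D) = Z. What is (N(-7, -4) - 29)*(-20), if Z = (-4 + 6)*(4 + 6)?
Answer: 180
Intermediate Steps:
Z = 20 (Z = 2*10 = 20)
N(T, D) = 20
(N(-7, -4) - 29)*(-20) = (20 - 29)*(-20) = -9*(-20) = 180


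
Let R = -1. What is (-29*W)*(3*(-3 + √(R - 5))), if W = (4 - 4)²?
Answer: 0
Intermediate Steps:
W = 0 (W = 0² = 0)
(-29*W)*(3*(-3 + √(R - 5))) = (-29*0)*(3*(-3 + √(-1 - 5))) = 0*(3*(-3 + √(-6))) = 0*(3*(-3 + I*√6)) = 0*(-9 + 3*I*√6) = 0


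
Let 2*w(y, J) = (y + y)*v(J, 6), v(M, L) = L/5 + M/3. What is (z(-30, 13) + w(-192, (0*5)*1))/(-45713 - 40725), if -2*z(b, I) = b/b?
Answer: 2309/864380 ≈ 0.0026713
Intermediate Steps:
v(M, L) = M/3 + L/5 (v(M, L) = L*(⅕) + M*(⅓) = L/5 + M/3 = M/3 + L/5)
w(y, J) = y*(6/5 + J/3) (w(y, J) = ((y + y)*(J/3 + (⅕)*6))/2 = ((2*y)*(J/3 + 6/5))/2 = ((2*y)*(6/5 + J/3))/2 = (2*y*(6/5 + J/3))/2 = y*(6/5 + J/3))
z(b, I) = -½ (z(b, I) = -b/(2*b) = -½*1 = -½)
(z(-30, 13) + w(-192, (0*5)*1))/(-45713 - 40725) = (-½ + (1/15)*(-192)*(18 + 5*((0*5)*1)))/(-45713 - 40725) = (-½ + (1/15)*(-192)*(18 + 5*(0*1)))/(-86438) = (-½ + (1/15)*(-192)*(18 + 5*0))*(-1/86438) = (-½ + (1/15)*(-192)*(18 + 0))*(-1/86438) = (-½ + (1/15)*(-192)*18)*(-1/86438) = (-½ - 1152/5)*(-1/86438) = -2309/10*(-1/86438) = 2309/864380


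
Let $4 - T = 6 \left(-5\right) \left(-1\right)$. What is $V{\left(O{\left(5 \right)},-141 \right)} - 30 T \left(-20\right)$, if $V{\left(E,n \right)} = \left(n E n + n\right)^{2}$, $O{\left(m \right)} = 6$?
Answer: $14195515425$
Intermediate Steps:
$T = -26$ ($T = 4 - 6 \left(-5\right) \left(-1\right) = 4 - \left(-30\right) \left(-1\right) = 4 - 30 = -26$)
$V{\left(E,n \right)} = \left(n + E n^{2}\right)^{2}$ ($V{\left(E,n \right)} = \left(E n n + n\right)^{2} = \left(E n^{2} + n\right)^{2} = \left(n + E n^{2}\right)^{2}$)
$V{\left(O{\left(5 \right)},-141 \right)} - 30 T \left(-20\right) = \left(-141\right)^{2} \left(1 + 6 \left(-141\right)\right)^{2} - 30 \left(-26\right) \left(-20\right) = 19881 \left(1 - 846\right)^{2} - \left(-780\right) \left(-20\right) = 19881 \left(-845\right)^{2} - 15600 = 19881 \cdot 714025 - 15600 = 14195531025 - 15600 = 14195515425$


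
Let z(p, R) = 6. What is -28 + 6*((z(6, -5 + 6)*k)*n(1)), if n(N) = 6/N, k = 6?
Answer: 1268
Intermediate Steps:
-28 + 6*((z(6, -5 + 6)*k)*n(1)) = -28 + 6*((6*6)*(6/1)) = -28 + 6*(36*(6*1)) = -28 + 6*(36*6) = -28 + 6*216 = -28 + 1296 = 1268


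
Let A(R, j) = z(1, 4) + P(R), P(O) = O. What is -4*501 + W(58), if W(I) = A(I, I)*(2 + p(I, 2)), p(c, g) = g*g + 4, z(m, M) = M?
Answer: -1384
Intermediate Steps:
p(c, g) = 4 + g**2 (p(c, g) = g**2 + 4 = 4 + g**2)
A(R, j) = 4 + R
W(I) = 40 + 10*I (W(I) = (4 + I)*(2 + (4 + 2**2)) = (4 + I)*(2 + (4 + 4)) = (4 + I)*(2 + 8) = (4 + I)*10 = 40 + 10*I)
-4*501 + W(58) = -4*501 + (40 + 10*58) = -2004 + (40 + 580) = -2004 + 620 = -1384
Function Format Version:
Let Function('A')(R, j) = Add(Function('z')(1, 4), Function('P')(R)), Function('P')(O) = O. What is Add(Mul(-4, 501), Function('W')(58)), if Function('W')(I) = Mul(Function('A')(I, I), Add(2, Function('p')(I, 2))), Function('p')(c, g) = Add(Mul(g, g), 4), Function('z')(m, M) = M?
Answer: -1384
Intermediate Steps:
Function('p')(c, g) = Add(4, Pow(g, 2)) (Function('p')(c, g) = Add(Pow(g, 2), 4) = Add(4, Pow(g, 2)))
Function('A')(R, j) = Add(4, R)
Function('W')(I) = Add(40, Mul(10, I)) (Function('W')(I) = Mul(Add(4, I), Add(2, Add(4, Pow(2, 2)))) = Mul(Add(4, I), Add(2, Add(4, 4))) = Mul(Add(4, I), Add(2, 8)) = Mul(Add(4, I), 10) = Add(40, Mul(10, I)))
Add(Mul(-4, 501), Function('W')(58)) = Add(Mul(-4, 501), Add(40, Mul(10, 58))) = Add(-2004, Add(40, 580)) = Add(-2004, 620) = -1384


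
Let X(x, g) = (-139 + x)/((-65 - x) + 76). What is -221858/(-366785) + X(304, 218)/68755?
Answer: 893863317989/1477792536755 ≈ 0.60486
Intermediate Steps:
X(x, g) = (-139 + x)/(11 - x)
-221858/(-366785) + X(304, 218)/68755 = -221858/(-366785) + ((139 - 1*304)/(-11 + 304))/68755 = -221858*(-1/366785) + ((139 - 304)/293)*(1/68755) = 221858/366785 + ((1/293)*(-165))*(1/68755) = 221858/366785 - 165/293*1/68755 = 221858/366785 - 33/4029043 = 893863317989/1477792536755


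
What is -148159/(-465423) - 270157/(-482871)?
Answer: 21919885100/24971029937 ≈ 0.87781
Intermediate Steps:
-148159/(-465423) - 270157/(-482871) = -148159*(-1/465423) - 270157*(-1/482871) = 148159/465423 + 270157/482871 = 21919885100/24971029937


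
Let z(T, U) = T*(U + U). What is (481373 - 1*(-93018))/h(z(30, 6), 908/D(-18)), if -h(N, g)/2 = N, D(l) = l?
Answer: -574391/720 ≈ -797.77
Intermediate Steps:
z(T, U) = 2*T*U (z(T, U) = T*(2*U) = 2*T*U)
h(N, g) = -2*N
(481373 - 1*(-93018))/h(z(30, 6), 908/D(-18)) = (481373 - 1*(-93018))/((-4*30*6)) = (481373 + 93018)/((-2*360)) = 574391/(-720) = 574391*(-1/720) = -574391/720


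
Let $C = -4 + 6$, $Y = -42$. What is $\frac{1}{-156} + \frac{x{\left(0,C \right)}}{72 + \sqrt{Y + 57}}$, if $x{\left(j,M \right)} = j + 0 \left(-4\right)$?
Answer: $- \frac{1}{156} \approx -0.0064103$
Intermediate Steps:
$C = 2$
$x{\left(j,M \right)} = j$ ($x{\left(j,M \right)} = j + 0 = j$)
$\frac{1}{-156} + \frac{x{\left(0,C \right)}}{72 + \sqrt{Y + 57}} = \frac{1}{-156} + \frac{1}{72 + \sqrt{-42 + 57}} \cdot 0 = - \frac{1}{156} + \frac{1}{72 + \sqrt{15}} \cdot 0 = - \frac{1}{156} + 0 = - \frac{1}{156}$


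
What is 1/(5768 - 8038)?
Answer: -1/2270 ≈ -0.00044053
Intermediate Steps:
1/(5768 - 8038) = 1/(-2270) = -1/2270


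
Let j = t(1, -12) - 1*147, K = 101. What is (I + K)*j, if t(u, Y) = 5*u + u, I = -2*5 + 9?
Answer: -14100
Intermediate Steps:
I = -1 (I = -10 + 9 = -1)
t(u, Y) = 6*u
j = -141 (j = 6*1 - 1*147 = 6 - 147 = -141)
(I + K)*j = (-1 + 101)*(-141) = 100*(-141) = -14100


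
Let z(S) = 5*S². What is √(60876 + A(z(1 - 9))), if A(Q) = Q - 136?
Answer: 2*√15265 ≈ 247.10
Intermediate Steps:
A(Q) = -136 + Q
√(60876 + A(z(1 - 9))) = √(60876 + (-136 + 5*(1 - 9)²)) = √(60876 + (-136 + 5*(-8)²)) = √(60876 + (-136 + 5*64)) = √(60876 + (-136 + 320)) = √(60876 + 184) = √61060 = 2*√15265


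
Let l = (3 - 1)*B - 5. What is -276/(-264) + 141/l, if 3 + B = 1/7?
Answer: -6663/550 ≈ -12.115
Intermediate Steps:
B = -20/7 (B = -3 + 1/7 = -20/7 ≈ -2.8571)
l = -75/7 (l = (3 - 1)*(-20/7) - 5 = 2*(-20/7) - 5 = -40/7 - 5 = -75/7 ≈ -10.714)
-276/(-264) + 141/l = -276/(-264) + 141/(-75/7) = -276*(-1/264) + 141*(-7/75) = 23/22 - 329/25 = -6663/550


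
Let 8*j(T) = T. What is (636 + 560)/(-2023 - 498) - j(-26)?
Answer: 27989/10084 ≈ 2.7756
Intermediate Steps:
j(T) = T/8
(636 + 560)/(-2023 - 498) - j(-26) = (636 + 560)/(-2023 - 498) - (-26)/8 = 1196/(-2521) - 1*(-13/4) = 1196*(-1/2521) + 13/4 = -1196/2521 + 13/4 = 27989/10084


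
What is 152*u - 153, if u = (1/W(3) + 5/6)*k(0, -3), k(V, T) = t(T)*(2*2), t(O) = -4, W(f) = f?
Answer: -8971/3 ≈ -2990.3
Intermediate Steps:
k(V, T) = -16 (k(V, T) = -8*2 = -4*4 = -16)
u = -56/3 (u = (1/3 + 5/6)*(-16) = (1*(⅓) + 5*(⅙))*(-16) = (⅓ + ⅚)*(-16) = (7/6)*(-16) = -56/3 ≈ -18.667)
152*u - 153 = 152*(-56/3) - 153 = -8512/3 - 153 = -8971/3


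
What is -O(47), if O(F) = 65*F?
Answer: -3055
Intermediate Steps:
-O(47) = -65*47 = -1*3055 = -3055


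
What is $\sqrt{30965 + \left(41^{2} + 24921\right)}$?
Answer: $\sqrt{57567} \approx 239.93$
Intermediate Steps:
$\sqrt{30965 + \left(41^{2} + 24921\right)} = \sqrt{30965 + \left(1681 + 24921\right)} = \sqrt{30965 + 26602} = \sqrt{57567}$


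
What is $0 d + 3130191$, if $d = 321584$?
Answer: $3130191$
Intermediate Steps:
$0 d + 3130191 = 0 \cdot 321584 + 3130191 = 0 + 3130191 = 3130191$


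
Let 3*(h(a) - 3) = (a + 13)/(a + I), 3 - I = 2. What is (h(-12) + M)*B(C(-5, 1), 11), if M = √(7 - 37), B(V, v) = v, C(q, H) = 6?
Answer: 98/3 + 11*I*√30 ≈ 32.667 + 60.25*I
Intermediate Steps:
I = 1 (I = 3 - 1*2 = 3 - 2 = 1)
h(a) = 3 + (13 + a)/(3*(1 + a)) (h(a) = 3 + ((a + 13)/(a + 1))/3 = 3 + ((13 + a)/(1 + a))/3 = 3 + (13 + a)/(3*(1 + a)))
M = I*√30 (M = √(-30) = I*√30 ≈ 5.4772*I)
(h(-12) + M)*B(C(-5, 1), 11) = (2*(11 + 5*(-12))/(3*(1 - 12)) + I*√30)*11 = ((⅔)*(11 - 60)/(-11) + I*√30)*11 = ((⅔)*(-1/11)*(-49) + I*√30)*11 = (98/33 + I*√30)*11 = 98/3 + 11*I*√30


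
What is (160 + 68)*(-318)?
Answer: -72504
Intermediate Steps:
(160 + 68)*(-318) = 228*(-318) = -72504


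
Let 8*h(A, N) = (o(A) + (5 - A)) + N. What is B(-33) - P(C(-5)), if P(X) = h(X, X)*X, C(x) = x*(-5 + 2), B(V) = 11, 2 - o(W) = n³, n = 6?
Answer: 3223/8 ≈ 402.88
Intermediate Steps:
o(W) = -214 (o(W) = 2 - 1*6³ = 2 - 1*216 = 2 - 216 = -214)
h(A, N) = -209/8 - A/8 + N/8 (h(A, N) = ((-214 + (5 - A)) + N)/8 = ((-209 - A) + N)/8 = (-209 + N - A)/8 = -209/8 - A/8 + N/8)
C(x) = -3*x (C(x) = x*(-3) = -3*x)
P(X) = -209*X/8 (P(X) = (-209/8 - X/8 + X/8)*X = -209*X/8)
B(-33) - P(C(-5)) = 11 - (-209)*(-3*(-5))/8 = 11 - (-209)*15/8 = 11 - 1*(-3135/8) = 11 + 3135/8 = 3223/8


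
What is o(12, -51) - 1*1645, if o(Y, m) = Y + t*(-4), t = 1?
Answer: -1637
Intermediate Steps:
o(Y, m) = -4 + Y (o(Y, m) = Y + 1*(-4) = Y - 4 = -4 + Y)
o(12, -51) - 1*1645 = (-4 + 12) - 1*1645 = 8 - 1645 = -1637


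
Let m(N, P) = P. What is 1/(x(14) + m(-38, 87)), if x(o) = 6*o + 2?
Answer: 1/173 ≈ 0.0057803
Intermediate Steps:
x(o) = 2 + 6*o
1/(x(14) + m(-38, 87)) = 1/((2 + 6*14) + 87) = 1/((2 + 84) + 87) = 1/(86 + 87) = 1/173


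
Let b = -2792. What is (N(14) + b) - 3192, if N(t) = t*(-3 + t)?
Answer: -5830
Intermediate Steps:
(N(14) + b) - 3192 = (14*(-3 + 14) - 2792) - 3192 = (14*11 - 2792) - 3192 = (154 - 2792) - 3192 = -2638 - 3192 = -5830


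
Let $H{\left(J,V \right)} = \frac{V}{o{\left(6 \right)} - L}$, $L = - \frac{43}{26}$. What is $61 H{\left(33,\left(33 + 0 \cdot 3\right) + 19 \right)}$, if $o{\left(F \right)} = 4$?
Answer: $\frac{82472}{147} \approx 561.03$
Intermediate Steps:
$L = - \frac{43}{26}$ ($L = \left(-43\right) \frac{1}{26} = - \frac{43}{26} \approx -1.6538$)
$H{\left(J,V \right)} = \frac{26 V}{147}$ ($H{\left(J,V \right)} = \frac{V}{4 - - \frac{43}{26}} = \frac{V}{4 + \frac{43}{26}} = \frac{V}{\frac{147}{26}} = V \frac{26}{147} = \frac{26 V}{147}$)
$61 H{\left(33,\left(33 + 0 \cdot 3\right) + 19 \right)} = 61 \frac{26 \left(\left(33 + 0 \cdot 3\right) + 19\right)}{147} = 61 \frac{26 \left(\left(33 + 0\right) + 19\right)}{147} = 61 \frac{26 \left(33 + 19\right)}{147} = 61 \cdot \frac{26}{147} \cdot 52 = 61 \cdot \frac{1352}{147} = \frac{82472}{147}$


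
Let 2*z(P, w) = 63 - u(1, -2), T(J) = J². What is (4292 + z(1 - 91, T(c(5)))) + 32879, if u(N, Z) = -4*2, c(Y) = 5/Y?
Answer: 74413/2 ≈ 37207.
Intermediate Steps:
u(N, Z) = -8
z(P, w) = 71/2 (z(P, w) = (63 - 1*(-8))/2 = (63 + 8)/2 = (½)*71 = 71/2)
(4292 + z(1 - 91, T(c(5)))) + 32879 = (4292 + 71/2) + 32879 = 8655/2 + 32879 = 74413/2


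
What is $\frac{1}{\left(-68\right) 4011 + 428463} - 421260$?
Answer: $- \frac{65596500899}{155715} \approx -4.2126 \cdot 10^{5}$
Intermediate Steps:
$\frac{1}{\left(-68\right) 4011 + 428463} - 421260 = \frac{1}{-272748 + 428463} - 421260 = \frac{1}{155715} - 421260 = - \frac{65596500899}{155715}$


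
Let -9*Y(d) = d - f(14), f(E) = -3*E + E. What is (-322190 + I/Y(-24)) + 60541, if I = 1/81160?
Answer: -84941731369/324640 ≈ -2.6165e+5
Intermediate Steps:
I = 1/81160 ≈ 1.2321e-5
f(E) = -2*E
Y(d) = -28/9 - d/9 (Y(d) = -(d - (-2)*14)/9 = -(d - 1*(-28))/9 = -(d + 28)/9 = -(28 + d)/9 = -28/9 - d/9)
(-322190 + I/Y(-24)) + 60541 = (-322190 + 1/(81160*(-28/9 - 1/9*(-24)))) + 60541 = (-322190 + 1/(81160*(-28/9 + 8/3))) + 60541 = (-322190 + 1/(81160*(-4/9))) + 60541 = (-322190 + (1/81160)*(-9/4)) + 60541 = (-322190 - 9/324640) + 60541 = -104595761609/324640 + 60541 = -84941731369/324640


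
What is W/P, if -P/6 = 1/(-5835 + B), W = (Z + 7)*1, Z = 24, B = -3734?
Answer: 296639/6 ≈ 49440.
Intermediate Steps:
W = 31 (W = (24 + 7)*1 = 31*1 = 31)
P = 6/9569 (P = -6/(-5835 - 3734) = -6/(-9569) = -6*(-1/9569) = 6/9569 ≈ 0.00062703)
W/P = 31/(6/9569) = 31*(9569/6) = 296639/6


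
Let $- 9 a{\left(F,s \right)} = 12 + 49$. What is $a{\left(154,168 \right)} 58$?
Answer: $- \frac{3538}{9} \approx -393.11$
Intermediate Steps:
$a{\left(F,s \right)} = - \frac{61}{9}$ ($a{\left(F,s \right)} = - \frac{12 + 49}{9} = \left(- \frac{1}{9}\right) 61 = - \frac{61}{9}$)
$a{\left(154,168 \right)} 58 = \left(- \frac{61}{9}\right) 58 = - \frac{3538}{9}$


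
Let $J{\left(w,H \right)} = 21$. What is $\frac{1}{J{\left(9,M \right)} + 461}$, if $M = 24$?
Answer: $\frac{1}{482} \approx 0.0020747$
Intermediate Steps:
$\frac{1}{J{\left(9,M \right)} + 461} = \frac{1}{21 + 461} = \frac{1}{482}$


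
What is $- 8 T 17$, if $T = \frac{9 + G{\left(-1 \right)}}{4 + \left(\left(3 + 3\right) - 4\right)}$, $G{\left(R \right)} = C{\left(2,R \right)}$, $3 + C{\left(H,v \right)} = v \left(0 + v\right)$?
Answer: $- \frac{476}{3} \approx -158.67$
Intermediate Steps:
$C{\left(H,v \right)} = -3 + v^{2}$ ($C{\left(H,v \right)} = -3 + v \left(0 + v\right) = -3 + v v = -3 + v^{2}$)
$G{\left(R \right)} = -3 + R^{2}$
$T = \frac{7}{6}$ ($T = \frac{9 - \left(3 - \left(-1\right)^{2}\right)}{4 + \left(\left(3 + 3\right) - 4\right)} = \frac{9 + \left(-3 + 1\right)}{4 + \left(6 - 4\right)} = \frac{9 - 2}{4 + 2} = \frac{7}{6} \approx 1.1667$)
$- 8 T 17 = \left(-8\right) \frac{7}{6} \cdot 17 = \left(- \frac{28}{3}\right) 17 = - \frac{476}{3}$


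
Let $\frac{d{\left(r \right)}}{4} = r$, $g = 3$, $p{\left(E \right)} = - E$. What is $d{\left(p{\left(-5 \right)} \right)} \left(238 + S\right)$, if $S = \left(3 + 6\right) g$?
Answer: $5300$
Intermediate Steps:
$d{\left(r \right)} = 4 r$
$S = 27$ ($S = \left(3 + 6\right) 3 = 9 \cdot 3 = 27$)
$d{\left(p{\left(-5 \right)} \right)} \left(238 + S\right) = 4 \left(\left(-1\right) \left(-5\right)\right) \left(238 + 27\right) = 4 \cdot 5 \cdot 265 = 20 \cdot 265 = 5300$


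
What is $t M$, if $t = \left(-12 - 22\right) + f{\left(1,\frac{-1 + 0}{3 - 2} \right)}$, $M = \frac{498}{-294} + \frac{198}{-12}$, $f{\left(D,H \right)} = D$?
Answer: $\frac{58839}{98} \approx 600.4$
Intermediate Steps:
$M = - \frac{1783}{98}$ ($M = 498 \left(- \frac{1}{294}\right) + 198 \left(- \frac{1}{12}\right) = - \frac{83}{49} - \frac{33}{2} = - \frac{1783}{98} \approx -18.194$)
$t = -33$ ($t = \left(-12 - 22\right) + 1 = -34 + 1 = -33$)
$t M = \left(-33\right) \left(- \frac{1783}{98}\right) = \frac{58839}{98}$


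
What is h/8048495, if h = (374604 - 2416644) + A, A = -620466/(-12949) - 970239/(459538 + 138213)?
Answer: -3161119670383761/12459517271802601 ≈ -0.25371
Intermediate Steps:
A = 358320547155/7740277699 (A = -620466*(-1/12949) - 970239/597751 = 620466/12949 - 970239*1/597751 = 620466/12949 - 970239/597751 = 358320547155/7740277699 ≈ 46.293)
h = -15805598351918805/7740277699 (h = (374604 - 2416644) + 358320547155/7740277699 = -2042040 + 358320547155/7740277699 = -15805598351918805/7740277699 ≈ -2.0420e+6)
h/8048495 = -15805598351918805/7740277699/8048495 = -15805598351918805/7740277699*1/8048495 = -3161119670383761/12459517271802601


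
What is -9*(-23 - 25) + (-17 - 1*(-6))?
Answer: 421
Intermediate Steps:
-9*(-23 - 25) + (-17 - 1*(-6)) = -9*(-48) + (-17 + 6) = 432 - 11 = 421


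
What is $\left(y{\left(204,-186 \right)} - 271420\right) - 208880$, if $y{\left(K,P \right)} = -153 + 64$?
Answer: $-480389$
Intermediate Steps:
$y{\left(K,P \right)} = -89$
$\left(y{\left(204,-186 \right)} - 271420\right) - 208880 = \left(-89 - 271420\right) - 208880 = -271509 - 208880 = -480389$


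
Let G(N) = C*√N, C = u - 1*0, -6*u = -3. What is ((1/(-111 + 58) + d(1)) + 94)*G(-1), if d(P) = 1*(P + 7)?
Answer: 5405*I/106 ≈ 50.991*I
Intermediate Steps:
u = ½ (u = -⅙*(-3) = ½ ≈ 0.50000)
d(P) = 7 + P (d(P) = 1*(7 + P) = 7 + P)
C = ½ (C = ½ - 1*0 = ½ + 0 = ½ ≈ 0.50000)
G(N) = √N/2
((1/(-111 + 58) + d(1)) + 94)*G(-1) = ((1/(-111 + 58) + (7 + 1)) + 94)*(√(-1)/2) = ((1/(-53) + 8) + 94)*(I/2) = ((-1/53 + 8) + 94)*(I/2) = (423/53 + 94)*(I/2) = 5405*(I/2)/53 = 5405*I/106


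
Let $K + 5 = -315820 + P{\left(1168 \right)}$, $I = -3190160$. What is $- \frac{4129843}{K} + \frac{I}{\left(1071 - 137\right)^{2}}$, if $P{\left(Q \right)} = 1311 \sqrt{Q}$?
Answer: $\frac{68835072750279965}{7105191646395411} + \frac{7218965564 \sqrt{73}}{32579321499} \approx 11.581$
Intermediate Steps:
$K = -315825 + 5244 \sqrt{73}$ ($K = -5 - \left(315820 - 1311 \sqrt{1168}\right) = -5 - \left(315820 - 1311 \cdot 4 \sqrt{73}\right) = -5 - \left(315820 - 5244 \sqrt{73}\right) = -315825 + 5244 \sqrt{73} \approx -2.7102 \cdot 10^{5}$)
$- \frac{4129843}{K} + \frac{I}{\left(1071 - 137\right)^{2}} = - \frac{4129843}{-315825 + 5244 \sqrt{73}} - \frac{3190160}{\left(1071 - 137\right)^{2}} = - \frac{4129843}{-315825 + 5244 \sqrt{73}} - \frac{3190160}{934^{2}} = - \frac{4129843}{-315825 + 5244 \sqrt{73}} - \frac{3190160}{872356} = - \frac{4129843}{-315825 + 5244 \sqrt{73}} - \frac{797540}{218089} = - \frac{797540}{218089} - \frac{4129843}{-315825 + 5244 \sqrt{73}}$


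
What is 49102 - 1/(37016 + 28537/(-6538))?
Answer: 11881803643704/241982071 ≈ 49102.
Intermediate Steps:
49102 - 1/(37016 + 28537/(-6538)) = 49102 - 1/(37016 + 28537*(-1/6538)) = 49102 - 1/(37016 - 28537/6538) = 49102 - 1/241982071/6538 = 49102 - 1*6538/241982071 = 49102 - 6538/241982071 = 11881803643704/241982071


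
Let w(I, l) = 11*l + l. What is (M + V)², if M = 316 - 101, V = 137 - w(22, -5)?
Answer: 169744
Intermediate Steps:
w(I, l) = 12*l
V = 197 (V = 137 - 12*(-5) = 137 - 1*(-60) = 137 + 60 = 197)
M = 215
(M + V)² = (215 + 197)² = 412² = 169744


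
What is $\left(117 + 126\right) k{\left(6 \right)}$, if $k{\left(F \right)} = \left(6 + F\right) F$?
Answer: $17496$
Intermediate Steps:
$k{\left(F \right)} = F \left(6 + F\right)$
$\left(117 + 126\right) k{\left(6 \right)} = \left(117 + 126\right) 6 \left(6 + 6\right) = 243 \cdot 6 \cdot 12 = 243 \cdot 72 = 17496$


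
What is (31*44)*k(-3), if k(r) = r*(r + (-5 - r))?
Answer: 20460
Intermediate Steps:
k(r) = -5*r (k(r) = r*(-5) = -5*r)
(31*44)*k(-3) = (31*44)*(-5*(-3)) = 1364*15 = 20460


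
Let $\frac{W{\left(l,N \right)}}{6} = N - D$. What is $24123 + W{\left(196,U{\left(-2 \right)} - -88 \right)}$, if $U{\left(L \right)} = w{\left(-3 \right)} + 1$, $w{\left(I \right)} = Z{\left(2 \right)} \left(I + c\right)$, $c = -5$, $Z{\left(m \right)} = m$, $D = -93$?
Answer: $25119$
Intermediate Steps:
$w{\left(I \right)} = -10 + 2 I$ ($w{\left(I \right)} = 2 \left(I - 5\right) = 2 \left(-5 + I\right) = -10 + 2 I$)
$U{\left(L \right)} = -15$ ($U{\left(L \right)} = \left(-10 + 2 \left(-3\right)\right) + 1 = \left(-10 - 6\right) + 1 = -16 + 1 = -15$)
$W{\left(l,N \right)} = 558 + 6 N$ ($W{\left(l,N \right)} = 6 \left(N - -93\right) = 6 \left(N + 93\right) = 6 \left(93 + N\right) = 558 + 6 N$)
$24123 + W{\left(196,U{\left(-2 \right)} - -88 \right)} = 24123 + \left(558 + 6 \left(-15 - -88\right)\right) = 24123 + \left(558 + 6 \left(-15 + 88\right)\right) = 24123 + \left(558 + 6 \cdot 73\right) = 24123 + \left(558 + 438\right) = 24123 + 996 = 25119$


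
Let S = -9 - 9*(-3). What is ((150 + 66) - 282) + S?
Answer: -48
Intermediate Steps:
S = 18 (S = -9 + 27 = 18)
((150 + 66) - 282) + S = ((150 + 66) - 282) + 18 = (216 - 282) + 18 = -66 + 18 = -48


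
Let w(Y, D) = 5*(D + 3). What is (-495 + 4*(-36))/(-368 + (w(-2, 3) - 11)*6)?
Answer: 639/254 ≈ 2.5157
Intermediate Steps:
w(Y, D) = 15 + 5*D (w(Y, D) = 5*(3 + D) = 15 + 5*D)
(-495 + 4*(-36))/(-368 + (w(-2, 3) - 11)*6) = (-495 + 4*(-36))/(-368 + ((15 + 5*3) - 11)*6) = (-495 - 144)/(-368 + ((15 + 15) - 11)*6) = -639/(-368 + (30 - 11)*6) = -639/(-368 + 19*6) = -639/(-368 + 114) = -639/(-254) = -639*(-1/254) = 639/254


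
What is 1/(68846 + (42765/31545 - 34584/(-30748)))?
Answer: 16165761/1112988079981 ≈ 1.4525e-5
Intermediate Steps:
1/(68846 + (42765/31545 - 34584/(-30748))) = 1/(68846 + (42765*(1/31545) - 34584*(-1/30748))) = 1/(68846 + (2851/2103 + 8646/7687)) = 1/(68846 + 40098175/16165761) = 1/(1112988079981/16165761) = 16165761/1112988079981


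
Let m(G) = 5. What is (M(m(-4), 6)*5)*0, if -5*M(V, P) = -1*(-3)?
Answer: 0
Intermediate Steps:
M(V, P) = -⅗ (M(V, P) = -(-1)*(-3)/5 = -⅕*3 = -⅗)
(M(m(-4), 6)*5)*0 = -⅗*5*0 = -3*0 = 0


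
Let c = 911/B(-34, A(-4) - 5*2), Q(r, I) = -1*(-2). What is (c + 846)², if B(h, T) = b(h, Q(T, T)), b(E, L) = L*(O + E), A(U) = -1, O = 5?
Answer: 2319096649/3364 ≈ 6.8939e+5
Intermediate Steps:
Q(r, I) = 2
b(E, L) = L*(5 + E)
B(h, T) = 10 + 2*h (B(h, T) = 2*(5 + h) = 10 + 2*h)
c = -911/58 (c = 911/(10 + 2*(-34)) = 911/(10 - 68) = 911/(-58) = 911*(-1/58) = -911/58 ≈ -15.707)
(c + 846)² = (-911/58 + 846)² = (48157/58)² = 2319096649/3364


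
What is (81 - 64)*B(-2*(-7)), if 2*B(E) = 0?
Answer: 0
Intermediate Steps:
B(E) = 0 (B(E) = (½)*0 = 0)
(81 - 64)*B(-2*(-7)) = (81 - 64)*0 = 17*0 = 0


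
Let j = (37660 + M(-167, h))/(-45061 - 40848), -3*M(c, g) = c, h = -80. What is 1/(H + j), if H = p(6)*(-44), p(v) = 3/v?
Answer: -257727/5783141 ≈ -0.044565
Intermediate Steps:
M(c, g) = -c/3
j = -113147/257727 (j = (37660 - ⅓*(-167))/(-45061 - 40848) = (37660 + 167/3)/(-85909) = (113147/3)*(-1/85909) = -113147/257727 ≈ -0.43902)
H = -22 (H = (3/6)*(-44) = (3*(⅙))*(-44) = (½)*(-44) = -22)
1/(H + j) = 1/(-22 - 113147/257727) = 1/(-5783141/257727) = -257727/5783141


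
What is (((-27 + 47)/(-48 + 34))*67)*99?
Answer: -66330/7 ≈ -9475.7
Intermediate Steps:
(((-27 + 47)/(-48 + 34))*67)*99 = ((20/(-14))*67)*99 = ((20*(-1/14))*67)*99 = -10/7*67*99 = -670/7*99 = -66330/7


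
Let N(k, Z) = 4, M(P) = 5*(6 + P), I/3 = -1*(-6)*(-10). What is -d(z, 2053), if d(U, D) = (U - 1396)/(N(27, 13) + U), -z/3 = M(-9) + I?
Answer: 811/589 ≈ 1.3769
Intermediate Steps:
I = -180 (I = 3*(-1*(-6)*(-10)) = 3*(6*(-10)) = 3*(-60) = -180)
M(P) = 30 + 5*P
z = 585 (z = -3*((30 + 5*(-9)) - 180) = -3*((30 - 45) - 180) = -3*(-15 - 180) = -3*(-195) = 585)
d(U, D) = (-1396 + U)/(4 + U) (d(U, D) = (U - 1396)/(4 + U) = (-1396 + U)/(4 + U))
-d(z, 2053) = -(-1396 + 585)/(4 + 585) = -(-811)/589 = -1*(-811/589) = 811/589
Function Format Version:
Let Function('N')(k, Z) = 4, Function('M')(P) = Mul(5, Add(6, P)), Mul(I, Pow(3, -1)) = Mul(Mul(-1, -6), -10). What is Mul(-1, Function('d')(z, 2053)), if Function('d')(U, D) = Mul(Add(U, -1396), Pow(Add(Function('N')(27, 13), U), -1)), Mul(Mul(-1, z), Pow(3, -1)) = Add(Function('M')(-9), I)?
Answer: Rational(811, 589) ≈ 1.3769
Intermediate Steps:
I = -180 (I = Mul(3, Mul(Mul(-1, -6), -10)) = Mul(3, Mul(6, -10)) = Mul(3, -60) = -180)
Function('M')(P) = Add(30, Mul(5, P))
z = 585 (z = Mul(-3, Add(Add(30, Mul(5, -9)), -180)) = Mul(-3, Add(Add(30, -45), -180)) = Mul(-3, Add(-15, -180)) = Mul(-3, -195) = 585)
Function('d')(U, D) = Mul(Pow(Add(4, U), -1), Add(-1396, U)) (Function('d')(U, D) = Mul(Add(U, -1396), Pow(Add(4, U), -1)) = Mul(Add(-1396, U), Pow(Add(4, U), -1)) = Mul(Pow(Add(4, U), -1), Add(-1396, U)))
Mul(-1, Function('d')(z, 2053)) = Mul(-1, Mul(Pow(Add(4, 585), -1), Add(-1396, 585))) = Mul(-1, Mul(Pow(589, -1), -811)) = Mul(-1, Mul(Rational(1, 589), -811)) = Mul(-1, Rational(-811, 589)) = Rational(811, 589)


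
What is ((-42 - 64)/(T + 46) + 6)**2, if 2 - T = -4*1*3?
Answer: 16129/900 ≈ 17.921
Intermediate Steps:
T = 14 (T = 2 - (-4*1)*3 = 2 - (-4)*3 = 2 - 1*(-12) = 2 + 12 = 14)
((-42 - 64)/(T + 46) + 6)**2 = ((-42 - 64)/(14 + 46) + 6)**2 = (-106/60 + 6)**2 = (-106*1/60 + 6)**2 = (-53/30 + 6)**2 = (127/30)**2 = 16129/900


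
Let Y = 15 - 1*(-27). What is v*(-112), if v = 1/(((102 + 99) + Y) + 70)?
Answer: -112/313 ≈ -0.35783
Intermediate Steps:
Y = 42 (Y = 15 + 27 = 42)
v = 1/313 (v = 1/(((102 + 99) + 42) + 70) = 1/((201 + 42) + 70) = 1/(243 + 70) = 1/313 ≈ 0.0031949)
v*(-112) = (1/313)*(-112) = -112/313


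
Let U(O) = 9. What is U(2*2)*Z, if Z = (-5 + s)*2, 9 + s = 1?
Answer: -234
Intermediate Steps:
s = -8 (s = -9 + 1 = -8)
Z = -26 (Z = (-5 - 8)*2 = -13*2 = -26)
U(2*2)*Z = 9*(-26) = -234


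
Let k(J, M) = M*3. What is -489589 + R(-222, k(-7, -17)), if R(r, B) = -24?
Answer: -489613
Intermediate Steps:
k(J, M) = 3*M
-489589 + R(-222, k(-7, -17)) = -489589 - 24 = -489613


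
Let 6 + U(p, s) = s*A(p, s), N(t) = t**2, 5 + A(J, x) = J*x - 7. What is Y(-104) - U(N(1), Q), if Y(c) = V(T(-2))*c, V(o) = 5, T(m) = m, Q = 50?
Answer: -2414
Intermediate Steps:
A(J, x) = -12 + J*x (A(J, x) = -5 + (J*x - 7) = -5 + (-7 + J*x) = -12 + J*x)
U(p, s) = -6 + s*(-12 + p*s)
Y(c) = 5*c
Y(-104) - U(N(1), Q) = 5*(-104) - (-6 + 50*(-12 + 1**2*50)) = -520 - (-6 + 50*(-12 + 1*50)) = -520 - (-6 + 50*(-12 + 50)) = -520 - (-6 + 50*38) = -520 - (-6 + 1900) = -520 - 1*1894 = -520 - 1894 = -2414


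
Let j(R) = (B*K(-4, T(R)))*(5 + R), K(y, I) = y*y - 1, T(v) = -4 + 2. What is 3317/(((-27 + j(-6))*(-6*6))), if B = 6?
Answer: 3317/4212 ≈ 0.78751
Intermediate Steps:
T(v) = -2
K(y, I) = -1 + y² (K(y, I) = y² - 1 = -1 + y²)
j(R) = 450 + 90*R (j(R) = (6*(-1 + (-4)²))*(5 + R) = (6*(-1 + 16))*(5 + R) = (6*15)*(5 + R) = 90*(5 + R) = 450 + 90*R)
3317/(((-27 + j(-6))*(-6*6))) = 3317/(((-27 + (450 + 90*(-6)))*(-6*6))) = 3317/(((-27 + (450 - 540))*(-36))) = 3317/(((-27 - 90)*(-36))) = 3317/((-117*(-36))) = 3317/4212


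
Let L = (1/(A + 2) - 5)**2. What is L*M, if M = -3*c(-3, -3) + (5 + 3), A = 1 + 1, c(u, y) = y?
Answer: 6137/16 ≈ 383.56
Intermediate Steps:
A = 2
L = 361/16 (L = (1/(2 + 2) - 5)**2 = (1/4 - 5)**2 = (-19/4)**2 = 361/16 ≈ 22.563)
M = 17 (M = -3*(-3) + (5 + 3) = 9 + 8 = 17)
L*M = (361/16)*17 = 6137/16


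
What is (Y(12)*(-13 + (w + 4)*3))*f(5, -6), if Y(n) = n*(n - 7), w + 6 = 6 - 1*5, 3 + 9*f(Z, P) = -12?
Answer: 1600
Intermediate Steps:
f(Z, P) = -5/3 (f(Z, P) = -⅓ + (⅑)*(-12) = -⅓ - 4/3 = -5/3)
w = -5 (w = -6 + (6 - 1*5) = -6 + (6 - 5) = -6 + 1 = -5)
Y(n) = n*(-7 + n)
(Y(12)*(-13 + (w + 4)*3))*f(5, -6) = ((12*(-7 + 12))*(-13 + (-5 + 4)*3))*(-5/3) = ((12*5)*(-13 - 1*3))*(-5/3) = (60*(-13 - 3))*(-5/3) = (60*(-16))*(-5/3) = -960*(-5/3) = 1600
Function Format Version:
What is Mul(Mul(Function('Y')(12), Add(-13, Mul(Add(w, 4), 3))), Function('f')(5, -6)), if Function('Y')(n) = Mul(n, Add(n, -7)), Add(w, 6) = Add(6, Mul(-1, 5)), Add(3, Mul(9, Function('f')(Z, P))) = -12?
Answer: 1600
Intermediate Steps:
Function('f')(Z, P) = Rational(-5, 3) (Function('f')(Z, P) = Add(Rational(-1, 3), Mul(Rational(1, 9), -12)) = Add(Rational(-1, 3), Rational(-4, 3)) = Rational(-5, 3))
w = -5 (w = Add(-6, Add(6, Mul(-1, 5))) = Add(-6, Add(6, -5)) = Add(-6, 1) = -5)
Function('Y')(n) = Mul(n, Add(-7, n))
Mul(Mul(Function('Y')(12), Add(-13, Mul(Add(w, 4), 3))), Function('f')(5, -6)) = Mul(Mul(Mul(12, Add(-7, 12)), Add(-13, Mul(Add(-5, 4), 3))), Rational(-5, 3)) = Mul(Mul(Mul(12, 5), Add(-13, Mul(-1, 3))), Rational(-5, 3)) = Mul(Mul(60, Add(-13, -3)), Rational(-5, 3)) = Mul(Mul(60, -16), Rational(-5, 3)) = Mul(-960, Rational(-5, 3)) = 1600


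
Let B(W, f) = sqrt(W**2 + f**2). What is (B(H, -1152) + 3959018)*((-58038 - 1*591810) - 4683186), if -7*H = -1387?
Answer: -21113577600612 - 761862*sqrt(66951865) ≈ -2.1120e+13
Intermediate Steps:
H = 1387/7 (H = -1/7*(-1387) = 1387/7 ≈ 198.14)
(B(H, -1152) + 3959018)*((-58038 - 1*591810) - 4683186) = (sqrt((1387/7)**2 + (-1152)**2) + 3959018)*((-58038 - 1*591810) - 4683186) = (sqrt(1923769/49 + 1327104) + 3959018)*((-58038 - 591810) - 4683186) = (sqrt(66951865/49) + 3959018)*(-649848 - 4683186) = (sqrt(66951865)/7 + 3959018)*(-5333034) = (3959018 + sqrt(66951865)/7)*(-5333034) = -21113577600612 - 761862*sqrt(66951865)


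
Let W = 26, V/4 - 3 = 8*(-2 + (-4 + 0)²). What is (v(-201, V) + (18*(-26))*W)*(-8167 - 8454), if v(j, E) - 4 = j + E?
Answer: 197873005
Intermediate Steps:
V = 460 (V = 12 + 4*(8*(-2 + (-4 + 0)²)) = 12 + 4*(8*(-2 + (-4)²)) = 12 + 4*(8*(-2 + 16)) = 12 + 4*(8*14) = 12 + 4*112 = 12 + 448 = 460)
v(j, E) = 4 + E + j (v(j, E) = 4 + (j + E) = 4 + (E + j) = 4 + E + j)
(v(-201, V) + (18*(-26))*W)*(-8167 - 8454) = ((4 + 460 - 201) + (18*(-26))*26)*(-8167 - 8454) = (263 - 468*26)*(-16621) = (263 - 12168)*(-16621) = -11905*(-16621) = 197873005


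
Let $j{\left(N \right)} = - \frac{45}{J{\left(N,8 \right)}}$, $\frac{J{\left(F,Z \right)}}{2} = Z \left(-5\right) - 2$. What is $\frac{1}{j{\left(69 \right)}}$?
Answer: $\frac{28}{15} \approx 1.8667$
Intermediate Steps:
$J{\left(F,Z \right)} = -4 - 10 Z$ ($J{\left(F,Z \right)} = 2 \left(Z \left(-5\right) - 2\right) = 2 \left(- 5 Z - 2\right) = 2 \left(-2 - 5 Z\right) = -4 - 10 Z$)
$j{\left(N \right)} = \frac{15}{28}$ ($j{\left(N \right)} = - \frac{45}{-4 - 80} = - \frac{45}{-84} = \left(-45\right) \left(- \frac{1}{84}\right) = \frac{15}{28}$)
$\frac{1}{j{\left(69 \right)}} = \frac{1}{\frac{15}{28}} = \frac{28}{15}$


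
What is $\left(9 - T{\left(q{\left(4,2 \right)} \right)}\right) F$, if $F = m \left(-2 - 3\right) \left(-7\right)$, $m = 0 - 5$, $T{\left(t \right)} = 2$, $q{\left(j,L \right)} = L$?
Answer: $-1225$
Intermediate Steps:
$m = -5$ ($m = 0 - 5 = -5$)
$F = -175$ ($F = - 5 \left(-2 - 3\right) \left(-7\right) = \left(-5\right) \left(-5\right) \left(-7\right) = 25 \left(-7\right) = -175$)
$\left(9 - T{\left(q{\left(4,2 \right)} \right)}\right) F = \left(9 - 2\right) \left(-175\right) = 7 \left(-175\right) = -1225$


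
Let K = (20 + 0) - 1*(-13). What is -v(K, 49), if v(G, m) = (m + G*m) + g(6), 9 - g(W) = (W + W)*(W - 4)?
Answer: -1651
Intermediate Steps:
K = 33 (K = 20 + 13 = 33)
g(W) = 9 - 2*W*(-4 + W) (g(W) = 9 - (W + W)*(W - 4) = 9 - 2*W*(-4 + W))
v(G, m) = -15 + m + G*m (v(G, m) = (m + G*m) + (9 - 2*6² + 8*6) = (m + G*m) + (9 - 2*36 + 48) = (m + G*m) + (9 - 72 + 48) = (m + G*m) - 15 = -15 + m + G*m)
-v(K, 49) = -(-15 + 49 + 33*49) = -(-15 + 49 + 1617) = -1*1651 = -1651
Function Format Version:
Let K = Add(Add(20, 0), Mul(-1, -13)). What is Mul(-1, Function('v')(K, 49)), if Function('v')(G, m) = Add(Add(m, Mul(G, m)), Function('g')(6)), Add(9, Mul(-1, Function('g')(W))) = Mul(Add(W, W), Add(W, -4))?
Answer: -1651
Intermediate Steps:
K = 33 (K = Add(20, 13) = 33)
Function('g')(W) = Add(9, Mul(-2, W, Add(-4, W))) (Function('g')(W) = Add(9, Mul(-1, Mul(Add(W, W), Add(W, -4)))) = Add(9, Mul(-1, Mul(Mul(2, W), Add(-4, W)))) = Add(9, Mul(-1, Mul(2, W, Add(-4, W)))) = Add(9, Mul(-2, W, Add(-4, W))))
Function('v')(G, m) = Add(-15, m, Mul(G, m)) (Function('v')(G, m) = Add(Add(m, Mul(G, m)), Add(9, Mul(-2, Pow(6, 2)), Mul(8, 6))) = Add(Add(m, Mul(G, m)), Add(9, Mul(-2, 36), 48)) = Add(Add(m, Mul(G, m)), Add(9, -72, 48)) = Add(Add(m, Mul(G, m)), -15) = Add(-15, m, Mul(G, m)))
Mul(-1, Function('v')(K, 49)) = Mul(-1, Add(-15, 49, Mul(33, 49))) = Mul(-1, Add(-15, 49, 1617)) = Mul(-1, 1651) = -1651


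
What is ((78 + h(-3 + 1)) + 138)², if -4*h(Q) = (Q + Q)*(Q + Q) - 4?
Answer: 45369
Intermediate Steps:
h(Q) = 1 - Q² (h(Q) = -((Q + Q)*(Q + Q) - 4)/4 = -((2*Q)*(2*Q) - 4)/4 = -(4*Q² - 4)/4 = -(-4 + 4*Q²)/4 = 1 - Q²)
((78 + h(-3 + 1)) + 138)² = ((78 + (1 - (-3 + 1)²)) + 138)² = ((78 + (1 - 1*(-2)²)) + 138)² = ((78 + (1 - 1*4)) + 138)² = ((78 + (1 - 4)) + 138)² = ((78 - 3) + 138)² = (75 + 138)² = 213² = 45369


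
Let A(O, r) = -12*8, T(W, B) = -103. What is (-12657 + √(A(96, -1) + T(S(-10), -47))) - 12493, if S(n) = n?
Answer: -25150 + I*√199 ≈ -25150.0 + 14.107*I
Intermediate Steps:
A(O, r) = -96
(-12657 + √(A(96, -1) + T(S(-10), -47))) - 12493 = (-12657 + √(-96 - 103)) - 12493 = (-12657 + √(-199)) - 12493 = (-12657 + I*√199) - 12493 = -25150 + I*√199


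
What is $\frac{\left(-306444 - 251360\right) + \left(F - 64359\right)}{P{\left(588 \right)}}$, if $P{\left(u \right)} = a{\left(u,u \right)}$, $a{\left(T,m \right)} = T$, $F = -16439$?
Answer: $- \frac{319301}{294} \approx -1086.1$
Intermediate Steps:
$P{\left(u \right)} = u$
$\frac{\left(-306444 - 251360\right) + \left(F - 64359\right)}{P{\left(588 \right)}} = \frac{\left(-306444 - 251360\right) - 80798}{588} = \left(-557804 - 80798\right) \frac{1}{588} = \left(-638602\right) \frac{1}{588} = - \frac{319301}{294}$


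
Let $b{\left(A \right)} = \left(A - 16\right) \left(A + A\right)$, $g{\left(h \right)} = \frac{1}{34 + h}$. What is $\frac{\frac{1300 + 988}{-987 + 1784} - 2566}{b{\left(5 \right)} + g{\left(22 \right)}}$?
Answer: $\frac{38132528}{1636241} \approx 23.305$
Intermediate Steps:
$b{\left(A \right)} = 2 A \left(-16 + A\right)$ ($b{\left(A \right)} = \left(-16 + A\right) 2 A = 2 A \left(-16 + A\right)$)
$\frac{\frac{1300 + 988}{-987 + 1784} - 2566}{b{\left(5 \right)} + g{\left(22 \right)}} = \frac{\frac{1300 + 988}{-987 + 1784} - 2566}{2 \cdot 5 \left(-16 + 5\right) + \frac{1}{34 + 22}} = \frac{\frac{2288}{797} - 2566}{2 \cdot 5 \left(-11\right) + \frac{1}{56}} = \frac{2288 \cdot \frac{1}{797} - 2566}{-110 + \frac{1}{56}} = \frac{\frac{2288}{797} - 2566}{- \frac{6159}{56}} = \left(- \frac{2042814}{797}\right) \left(- \frac{56}{6159}\right) = \frac{38132528}{1636241}$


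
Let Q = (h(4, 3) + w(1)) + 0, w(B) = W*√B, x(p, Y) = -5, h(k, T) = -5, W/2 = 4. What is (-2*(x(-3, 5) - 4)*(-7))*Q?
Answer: -378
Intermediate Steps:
W = 8 (W = 2*4 = 8)
w(B) = 8*√B
Q = 3 (Q = (-5 + 8*√1) + 0 = (-5 + 8*1) + 0 = (-5 + 8) + 0 = 3 + 0 = 3)
(-2*(x(-3, 5) - 4)*(-7))*Q = (-2*(-5 - 4)*(-7))*3 = (-2*(-9)*(-7))*3 = (18*(-7))*3 = -126*3 = -378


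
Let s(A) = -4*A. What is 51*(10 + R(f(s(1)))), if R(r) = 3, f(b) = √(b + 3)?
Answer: 663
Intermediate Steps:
f(b) = √(3 + b)
51*(10 + R(f(s(1)))) = 51*(10 + 3) = 51*13 = 663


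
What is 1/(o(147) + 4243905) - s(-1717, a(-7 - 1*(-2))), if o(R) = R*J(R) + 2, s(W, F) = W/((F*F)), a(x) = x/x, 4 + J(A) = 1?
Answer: 7286031123/4243466 ≈ 1717.0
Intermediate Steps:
J(A) = -3 (J(A) = -4 + 1 = -3)
a(x) = 1
s(W, F) = W/F² (s(W, F) = W/(F²) = W/F²)
o(R) = 2 - 3*R (o(R) = R*(-3) + 2 = -3*R + 2 = 2 - 3*R)
1/(o(147) + 4243905) - s(-1717, a(-7 - 1*(-2))) = 1/((2 - 3*147) + 4243905) - (-1717)/1² = 1/((2 - 441) + 4243905) - (-1717) = 1/(-439 + 4243905) - 1*(-1717) = 1/4243466 + 1717 = 7286031123/4243466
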